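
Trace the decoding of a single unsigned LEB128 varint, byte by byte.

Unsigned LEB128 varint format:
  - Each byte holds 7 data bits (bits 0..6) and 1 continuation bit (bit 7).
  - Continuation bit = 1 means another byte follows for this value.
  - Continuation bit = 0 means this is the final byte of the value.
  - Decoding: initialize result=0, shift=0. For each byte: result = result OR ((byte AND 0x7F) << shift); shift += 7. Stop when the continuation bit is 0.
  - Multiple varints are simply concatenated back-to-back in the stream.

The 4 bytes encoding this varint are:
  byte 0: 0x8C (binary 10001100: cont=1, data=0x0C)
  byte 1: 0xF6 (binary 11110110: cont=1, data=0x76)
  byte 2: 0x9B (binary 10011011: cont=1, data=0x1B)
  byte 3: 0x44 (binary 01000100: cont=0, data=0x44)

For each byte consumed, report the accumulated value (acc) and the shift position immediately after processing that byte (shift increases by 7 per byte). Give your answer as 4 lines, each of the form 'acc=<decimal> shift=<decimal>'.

byte 0=0x8C: payload=0x0C=12, contrib = 12<<0 = 12; acc -> 12, shift -> 7
byte 1=0xF6: payload=0x76=118, contrib = 118<<7 = 15104; acc -> 15116, shift -> 14
byte 2=0x9B: payload=0x1B=27, contrib = 27<<14 = 442368; acc -> 457484, shift -> 21
byte 3=0x44: payload=0x44=68, contrib = 68<<21 = 142606336; acc -> 143063820, shift -> 28

Answer: acc=12 shift=7
acc=15116 shift=14
acc=457484 shift=21
acc=143063820 shift=28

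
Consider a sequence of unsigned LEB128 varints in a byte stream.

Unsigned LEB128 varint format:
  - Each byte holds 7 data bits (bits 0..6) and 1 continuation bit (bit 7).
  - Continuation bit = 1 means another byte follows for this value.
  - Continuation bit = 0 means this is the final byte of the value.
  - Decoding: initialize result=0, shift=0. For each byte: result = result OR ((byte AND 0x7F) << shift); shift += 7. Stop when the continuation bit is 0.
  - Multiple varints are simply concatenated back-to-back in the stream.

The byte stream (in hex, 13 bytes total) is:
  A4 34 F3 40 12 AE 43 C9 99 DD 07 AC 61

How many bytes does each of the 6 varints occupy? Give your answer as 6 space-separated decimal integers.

  byte[0]=0xA4 cont=1 payload=0x24=36: acc |= 36<<0 -> acc=36 shift=7
  byte[1]=0x34 cont=0 payload=0x34=52: acc |= 52<<7 -> acc=6692 shift=14 [end]
Varint 1: bytes[0:2] = A4 34 -> value 6692 (2 byte(s))
  byte[2]=0xF3 cont=1 payload=0x73=115: acc |= 115<<0 -> acc=115 shift=7
  byte[3]=0x40 cont=0 payload=0x40=64: acc |= 64<<7 -> acc=8307 shift=14 [end]
Varint 2: bytes[2:4] = F3 40 -> value 8307 (2 byte(s))
  byte[4]=0x12 cont=0 payload=0x12=18: acc |= 18<<0 -> acc=18 shift=7 [end]
Varint 3: bytes[4:5] = 12 -> value 18 (1 byte(s))
  byte[5]=0xAE cont=1 payload=0x2E=46: acc |= 46<<0 -> acc=46 shift=7
  byte[6]=0x43 cont=0 payload=0x43=67: acc |= 67<<7 -> acc=8622 shift=14 [end]
Varint 4: bytes[5:7] = AE 43 -> value 8622 (2 byte(s))
  byte[7]=0xC9 cont=1 payload=0x49=73: acc |= 73<<0 -> acc=73 shift=7
  byte[8]=0x99 cont=1 payload=0x19=25: acc |= 25<<7 -> acc=3273 shift=14
  byte[9]=0xDD cont=1 payload=0x5D=93: acc |= 93<<14 -> acc=1526985 shift=21
  byte[10]=0x07 cont=0 payload=0x07=7: acc |= 7<<21 -> acc=16207049 shift=28 [end]
Varint 5: bytes[7:11] = C9 99 DD 07 -> value 16207049 (4 byte(s))
  byte[11]=0xAC cont=1 payload=0x2C=44: acc |= 44<<0 -> acc=44 shift=7
  byte[12]=0x61 cont=0 payload=0x61=97: acc |= 97<<7 -> acc=12460 shift=14 [end]
Varint 6: bytes[11:13] = AC 61 -> value 12460 (2 byte(s))

Answer: 2 2 1 2 4 2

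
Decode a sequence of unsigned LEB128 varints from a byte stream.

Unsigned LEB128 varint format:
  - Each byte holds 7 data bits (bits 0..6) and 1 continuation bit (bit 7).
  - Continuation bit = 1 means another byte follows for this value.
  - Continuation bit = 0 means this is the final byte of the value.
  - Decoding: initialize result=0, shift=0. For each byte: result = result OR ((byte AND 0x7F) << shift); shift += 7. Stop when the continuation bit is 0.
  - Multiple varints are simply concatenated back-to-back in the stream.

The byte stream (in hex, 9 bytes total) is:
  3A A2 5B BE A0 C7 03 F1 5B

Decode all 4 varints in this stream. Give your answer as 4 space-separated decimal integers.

Answer: 58 11682 7458878 11761

Derivation:
  byte[0]=0x3A cont=0 payload=0x3A=58: acc |= 58<<0 -> acc=58 shift=7 [end]
Varint 1: bytes[0:1] = 3A -> value 58 (1 byte(s))
  byte[1]=0xA2 cont=1 payload=0x22=34: acc |= 34<<0 -> acc=34 shift=7
  byte[2]=0x5B cont=0 payload=0x5B=91: acc |= 91<<7 -> acc=11682 shift=14 [end]
Varint 2: bytes[1:3] = A2 5B -> value 11682 (2 byte(s))
  byte[3]=0xBE cont=1 payload=0x3E=62: acc |= 62<<0 -> acc=62 shift=7
  byte[4]=0xA0 cont=1 payload=0x20=32: acc |= 32<<7 -> acc=4158 shift=14
  byte[5]=0xC7 cont=1 payload=0x47=71: acc |= 71<<14 -> acc=1167422 shift=21
  byte[6]=0x03 cont=0 payload=0x03=3: acc |= 3<<21 -> acc=7458878 shift=28 [end]
Varint 3: bytes[3:7] = BE A0 C7 03 -> value 7458878 (4 byte(s))
  byte[7]=0xF1 cont=1 payload=0x71=113: acc |= 113<<0 -> acc=113 shift=7
  byte[8]=0x5B cont=0 payload=0x5B=91: acc |= 91<<7 -> acc=11761 shift=14 [end]
Varint 4: bytes[7:9] = F1 5B -> value 11761 (2 byte(s))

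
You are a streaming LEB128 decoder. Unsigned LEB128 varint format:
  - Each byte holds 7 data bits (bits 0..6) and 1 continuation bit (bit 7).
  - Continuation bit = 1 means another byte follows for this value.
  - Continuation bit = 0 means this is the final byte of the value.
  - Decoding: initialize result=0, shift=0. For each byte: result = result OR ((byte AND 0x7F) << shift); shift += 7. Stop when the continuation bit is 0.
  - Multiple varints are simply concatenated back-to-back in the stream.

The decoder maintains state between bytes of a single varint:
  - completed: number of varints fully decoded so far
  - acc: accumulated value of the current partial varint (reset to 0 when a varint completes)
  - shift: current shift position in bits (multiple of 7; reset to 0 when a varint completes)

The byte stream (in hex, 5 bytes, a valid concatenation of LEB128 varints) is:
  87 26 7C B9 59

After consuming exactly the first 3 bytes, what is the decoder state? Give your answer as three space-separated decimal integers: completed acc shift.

Answer: 2 0 0

Derivation:
byte[0]=0x87 cont=1 payload=0x07: acc |= 7<<0 -> completed=0 acc=7 shift=7
byte[1]=0x26 cont=0 payload=0x26: varint #1 complete (value=4871); reset -> completed=1 acc=0 shift=0
byte[2]=0x7C cont=0 payload=0x7C: varint #2 complete (value=124); reset -> completed=2 acc=0 shift=0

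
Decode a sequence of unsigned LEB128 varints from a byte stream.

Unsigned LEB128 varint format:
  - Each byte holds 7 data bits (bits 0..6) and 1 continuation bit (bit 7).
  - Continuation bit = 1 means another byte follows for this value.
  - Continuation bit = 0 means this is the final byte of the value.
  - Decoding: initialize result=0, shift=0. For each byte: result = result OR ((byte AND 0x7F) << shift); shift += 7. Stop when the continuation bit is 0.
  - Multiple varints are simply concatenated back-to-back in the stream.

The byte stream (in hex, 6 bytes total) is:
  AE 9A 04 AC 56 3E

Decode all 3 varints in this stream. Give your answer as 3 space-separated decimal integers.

Answer: 68910 11052 62

Derivation:
  byte[0]=0xAE cont=1 payload=0x2E=46: acc |= 46<<0 -> acc=46 shift=7
  byte[1]=0x9A cont=1 payload=0x1A=26: acc |= 26<<7 -> acc=3374 shift=14
  byte[2]=0x04 cont=0 payload=0x04=4: acc |= 4<<14 -> acc=68910 shift=21 [end]
Varint 1: bytes[0:3] = AE 9A 04 -> value 68910 (3 byte(s))
  byte[3]=0xAC cont=1 payload=0x2C=44: acc |= 44<<0 -> acc=44 shift=7
  byte[4]=0x56 cont=0 payload=0x56=86: acc |= 86<<7 -> acc=11052 shift=14 [end]
Varint 2: bytes[3:5] = AC 56 -> value 11052 (2 byte(s))
  byte[5]=0x3E cont=0 payload=0x3E=62: acc |= 62<<0 -> acc=62 shift=7 [end]
Varint 3: bytes[5:6] = 3E -> value 62 (1 byte(s))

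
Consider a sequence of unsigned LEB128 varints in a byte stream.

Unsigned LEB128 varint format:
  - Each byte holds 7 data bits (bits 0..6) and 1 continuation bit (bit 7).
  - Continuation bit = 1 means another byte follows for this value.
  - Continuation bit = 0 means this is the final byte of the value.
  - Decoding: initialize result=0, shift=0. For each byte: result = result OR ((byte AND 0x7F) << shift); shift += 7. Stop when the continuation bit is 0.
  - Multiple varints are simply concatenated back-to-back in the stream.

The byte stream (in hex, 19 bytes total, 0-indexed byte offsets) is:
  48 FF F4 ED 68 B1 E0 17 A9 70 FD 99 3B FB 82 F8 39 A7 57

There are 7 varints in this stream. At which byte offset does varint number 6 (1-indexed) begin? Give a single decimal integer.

  byte[0]=0x48 cont=0 payload=0x48=72: acc |= 72<<0 -> acc=72 shift=7 [end]
Varint 1: bytes[0:1] = 48 -> value 72 (1 byte(s))
  byte[1]=0xFF cont=1 payload=0x7F=127: acc |= 127<<0 -> acc=127 shift=7
  byte[2]=0xF4 cont=1 payload=0x74=116: acc |= 116<<7 -> acc=14975 shift=14
  byte[3]=0xED cont=1 payload=0x6D=109: acc |= 109<<14 -> acc=1800831 shift=21
  byte[4]=0x68 cont=0 payload=0x68=104: acc |= 104<<21 -> acc=219904639 shift=28 [end]
Varint 2: bytes[1:5] = FF F4 ED 68 -> value 219904639 (4 byte(s))
  byte[5]=0xB1 cont=1 payload=0x31=49: acc |= 49<<0 -> acc=49 shift=7
  byte[6]=0xE0 cont=1 payload=0x60=96: acc |= 96<<7 -> acc=12337 shift=14
  byte[7]=0x17 cont=0 payload=0x17=23: acc |= 23<<14 -> acc=389169 shift=21 [end]
Varint 3: bytes[5:8] = B1 E0 17 -> value 389169 (3 byte(s))
  byte[8]=0xA9 cont=1 payload=0x29=41: acc |= 41<<0 -> acc=41 shift=7
  byte[9]=0x70 cont=0 payload=0x70=112: acc |= 112<<7 -> acc=14377 shift=14 [end]
Varint 4: bytes[8:10] = A9 70 -> value 14377 (2 byte(s))
  byte[10]=0xFD cont=1 payload=0x7D=125: acc |= 125<<0 -> acc=125 shift=7
  byte[11]=0x99 cont=1 payload=0x19=25: acc |= 25<<7 -> acc=3325 shift=14
  byte[12]=0x3B cont=0 payload=0x3B=59: acc |= 59<<14 -> acc=969981 shift=21 [end]
Varint 5: bytes[10:13] = FD 99 3B -> value 969981 (3 byte(s))
  byte[13]=0xFB cont=1 payload=0x7B=123: acc |= 123<<0 -> acc=123 shift=7
  byte[14]=0x82 cont=1 payload=0x02=2: acc |= 2<<7 -> acc=379 shift=14
  byte[15]=0xF8 cont=1 payload=0x78=120: acc |= 120<<14 -> acc=1966459 shift=21
  byte[16]=0x39 cont=0 payload=0x39=57: acc |= 57<<21 -> acc=121504123 shift=28 [end]
Varint 6: bytes[13:17] = FB 82 F8 39 -> value 121504123 (4 byte(s))
  byte[17]=0xA7 cont=1 payload=0x27=39: acc |= 39<<0 -> acc=39 shift=7
  byte[18]=0x57 cont=0 payload=0x57=87: acc |= 87<<7 -> acc=11175 shift=14 [end]
Varint 7: bytes[17:19] = A7 57 -> value 11175 (2 byte(s))

Answer: 13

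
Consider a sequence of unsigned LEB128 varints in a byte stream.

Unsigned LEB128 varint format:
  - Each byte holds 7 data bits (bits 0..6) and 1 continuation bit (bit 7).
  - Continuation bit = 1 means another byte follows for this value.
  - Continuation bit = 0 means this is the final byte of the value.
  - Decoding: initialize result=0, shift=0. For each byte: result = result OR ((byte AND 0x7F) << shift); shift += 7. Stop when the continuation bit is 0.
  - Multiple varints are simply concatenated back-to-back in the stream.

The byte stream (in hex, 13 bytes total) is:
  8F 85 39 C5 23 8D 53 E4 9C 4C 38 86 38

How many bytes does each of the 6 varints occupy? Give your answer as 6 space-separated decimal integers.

Answer: 3 2 2 3 1 2

Derivation:
  byte[0]=0x8F cont=1 payload=0x0F=15: acc |= 15<<0 -> acc=15 shift=7
  byte[1]=0x85 cont=1 payload=0x05=5: acc |= 5<<7 -> acc=655 shift=14
  byte[2]=0x39 cont=0 payload=0x39=57: acc |= 57<<14 -> acc=934543 shift=21 [end]
Varint 1: bytes[0:3] = 8F 85 39 -> value 934543 (3 byte(s))
  byte[3]=0xC5 cont=1 payload=0x45=69: acc |= 69<<0 -> acc=69 shift=7
  byte[4]=0x23 cont=0 payload=0x23=35: acc |= 35<<7 -> acc=4549 shift=14 [end]
Varint 2: bytes[3:5] = C5 23 -> value 4549 (2 byte(s))
  byte[5]=0x8D cont=1 payload=0x0D=13: acc |= 13<<0 -> acc=13 shift=7
  byte[6]=0x53 cont=0 payload=0x53=83: acc |= 83<<7 -> acc=10637 shift=14 [end]
Varint 3: bytes[5:7] = 8D 53 -> value 10637 (2 byte(s))
  byte[7]=0xE4 cont=1 payload=0x64=100: acc |= 100<<0 -> acc=100 shift=7
  byte[8]=0x9C cont=1 payload=0x1C=28: acc |= 28<<7 -> acc=3684 shift=14
  byte[9]=0x4C cont=0 payload=0x4C=76: acc |= 76<<14 -> acc=1248868 shift=21 [end]
Varint 4: bytes[7:10] = E4 9C 4C -> value 1248868 (3 byte(s))
  byte[10]=0x38 cont=0 payload=0x38=56: acc |= 56<<0 -> acc=56 shift=7 [end]
Varint 5: bytes[10:11] = 38 -> value 56 (1 byte(s))
  byte[11]=0x86 cont=1 payload=0x06=6: acc |= 6<<0 -> acc=6 shift=7
  byte[12]=0x38 cont=0 payload=0x38=56: acc |= 56<<7 -> acc=7174 shift=14 [end]
Varint 6: bytes[11:13] = 86 38 -> value 7174 (2 byte(s))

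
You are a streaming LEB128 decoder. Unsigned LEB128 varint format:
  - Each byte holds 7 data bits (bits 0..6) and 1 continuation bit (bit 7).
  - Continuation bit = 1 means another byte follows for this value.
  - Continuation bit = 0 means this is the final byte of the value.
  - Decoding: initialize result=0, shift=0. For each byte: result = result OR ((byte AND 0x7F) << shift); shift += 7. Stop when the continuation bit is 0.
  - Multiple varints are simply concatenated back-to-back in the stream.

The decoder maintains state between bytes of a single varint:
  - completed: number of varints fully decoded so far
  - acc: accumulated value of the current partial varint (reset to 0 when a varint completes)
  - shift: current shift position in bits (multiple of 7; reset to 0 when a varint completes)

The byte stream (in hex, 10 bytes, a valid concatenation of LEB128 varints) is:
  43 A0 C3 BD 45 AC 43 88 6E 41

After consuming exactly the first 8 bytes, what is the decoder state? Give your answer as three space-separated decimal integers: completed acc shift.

byte[0]=0x43 cont=0 payload=0x43: varint #1 complete (value=67); reset -> completed=1 acc=0 shift=0
byte[1]=0xA0 cont=1 payload=0x20: acc |= 32<<0 -> completed=1 acc=32 shift=7
byte[2]=0xC3 cont=1 payload=0x43: acc |= 67<<7 -> completed=1 acc=8608 shift=14
byte[3]=0xBD cont=1 payload=0x3D: acc |= 61<<14 -> completed=1 acc=1008032 shift=21
byte[4]=0x45 cont=0 payload=0x45: varint #2 complete (value=145711520); reset -> completed=2 acc=0 shift=0
byte[5]=0xAC cont=1 payload=0x2C: acc |= 44<<0 -> completed=2 acc=44 shift=7
byte[6]=0x43 cont=0 payload=0x43: varint #3 complete (value=8620); reset -> completed=3 acc=0 shift=0
byte[7]=0x88 cont=1 payload=0x08: acc |= 8<<0 -> completed=3 acc=8 shift=7

Answer: 3 8 7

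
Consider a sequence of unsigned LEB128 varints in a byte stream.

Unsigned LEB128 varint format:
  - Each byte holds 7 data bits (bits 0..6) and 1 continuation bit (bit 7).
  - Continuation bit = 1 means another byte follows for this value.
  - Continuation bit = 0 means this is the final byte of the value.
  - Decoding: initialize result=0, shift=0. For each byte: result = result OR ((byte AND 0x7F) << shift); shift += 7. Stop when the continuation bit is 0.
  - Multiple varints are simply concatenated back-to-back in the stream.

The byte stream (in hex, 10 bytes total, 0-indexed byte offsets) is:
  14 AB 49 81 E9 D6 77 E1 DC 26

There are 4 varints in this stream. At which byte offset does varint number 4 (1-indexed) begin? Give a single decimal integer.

  byte[0]=0x14 cont=0 payload=0x14=20: acc |= 20<<0 -> acc=20 shift=7 [end]
Varint 1: bytes[0:1] = 14 -> value 20 (1 byte(s))
  byte[1]=0xAB cont=1 payload=0x2B=43: acc |= 43<<0 -> acc=43 shift=7
  byte[2]=0x49 cont=0 payload=0x49=73: acc |= 73<<7 -> acc=9387 shift=14 [end]
Varint 2: bytes[1:3] = AB 49 -> value 9387 (2 byte(s))
  byte[3]=0x81 cont=1 payload=0x01=1: acc |= 1<<0 -> acc=1 shift=7
  byte[4]=0xE9 cont=1 payload=0x69=105: acc |= 105<<7 -> acc=13441 shift=14
  byte[5]=0xD6 cont=1 payload=0x56=86: acc |= 86<<14 -> acc=1422465 shift=21
  byte[6]=0x77 cont=0 payload=0x77=119: acc |= 119<<21 -> acc=250983553 shift=28 [end]
Varint 3: bytes[3:7] = 81 E9 D6 77 -> value 250983553 (4 byte(s))
  byte[7]=0xE1 cont=1 payload=0x61=97: acc |= 97<<0 -> acc=97 shift=7
  byte[8]=0xDC cont=1 payload=0x5C=92: acc |= 92<<7 -> acc=11873 shift=14
  byte[9]=0x26 cont=0 payload=0x26=38: acc |= 38<<14 -> acc=634465 shift=21 [end]
Varint 4: bytes[7:10] = E1 DC 26 -> value 634465 (3 byte(s))

Answer: 7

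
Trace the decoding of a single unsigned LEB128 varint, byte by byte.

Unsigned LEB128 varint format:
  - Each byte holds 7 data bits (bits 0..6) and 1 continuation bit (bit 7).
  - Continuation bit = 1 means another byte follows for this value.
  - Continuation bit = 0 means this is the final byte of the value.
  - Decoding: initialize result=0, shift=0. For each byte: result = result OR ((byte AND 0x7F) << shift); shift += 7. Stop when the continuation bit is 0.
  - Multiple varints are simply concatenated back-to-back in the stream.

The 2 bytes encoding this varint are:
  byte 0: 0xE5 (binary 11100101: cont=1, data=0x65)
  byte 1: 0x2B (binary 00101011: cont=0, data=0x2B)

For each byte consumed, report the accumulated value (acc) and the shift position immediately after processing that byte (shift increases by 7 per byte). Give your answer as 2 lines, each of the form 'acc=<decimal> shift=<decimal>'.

Answer: acc=101 shift=7
acc=5605 shift=14

Derivation:
byte 0=0xE5: payload=0x65=101, contrib = 101<<0 = 101; acc -> 101, shift -> 7
byte 1=0x2B: payload=0x2B=43, contrib = 43<<7 = 5504; acc -> 5605, shift -> 14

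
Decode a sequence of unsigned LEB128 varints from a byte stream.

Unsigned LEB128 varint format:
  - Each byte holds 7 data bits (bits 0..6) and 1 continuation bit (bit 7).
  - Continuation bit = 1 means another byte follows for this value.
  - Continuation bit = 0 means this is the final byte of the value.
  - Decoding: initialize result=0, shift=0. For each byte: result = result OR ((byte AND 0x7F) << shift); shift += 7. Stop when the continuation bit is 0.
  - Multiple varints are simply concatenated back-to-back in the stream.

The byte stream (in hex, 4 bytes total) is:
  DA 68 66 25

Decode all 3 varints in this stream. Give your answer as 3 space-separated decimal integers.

Answer: 13402 102 37

Derivation:
  byte[0]=0xDA cont=1 payload=0x5A=90: acc |= 90<<0 -> acc=90 shift=7
  byte[1]=0x68 cont=0 payload=0x68=104: acc |= 104<<7 -> acc=13402 shift=14 [end]
Varint 1: bytes[0:2] = DA 68 -> value 13402 (2 byte(s))
  byte[2]=0x66 cont=0 payload=0x66=102: acc |= 102<<0 -> acc=102 shift=7 [end]
Varint 2: bytes[2:3] = 66 -> value 102 (1 byte(s))
  byte[3]=0x25 cont=0 payload=0x25=37: acc |= 37<<0 -> acc=37 shift=7 [end]
Varint 3: bytes[3:4] = 25 -> value 37 (1 byte(s))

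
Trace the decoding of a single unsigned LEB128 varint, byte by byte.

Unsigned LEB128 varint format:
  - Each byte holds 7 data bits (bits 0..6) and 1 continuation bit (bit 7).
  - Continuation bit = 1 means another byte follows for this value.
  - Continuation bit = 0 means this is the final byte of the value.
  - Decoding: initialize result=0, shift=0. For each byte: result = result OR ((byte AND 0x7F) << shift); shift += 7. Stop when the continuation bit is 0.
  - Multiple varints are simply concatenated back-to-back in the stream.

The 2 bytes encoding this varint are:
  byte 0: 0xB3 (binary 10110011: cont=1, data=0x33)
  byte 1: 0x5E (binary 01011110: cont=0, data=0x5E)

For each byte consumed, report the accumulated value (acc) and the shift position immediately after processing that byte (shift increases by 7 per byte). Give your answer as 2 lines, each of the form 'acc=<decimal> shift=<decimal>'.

byte 0=0xB3: payload=0x33=51, contrib = 51<<0 = 51; acc -> 51, shift -> 7
byte 1=0x5E: payload=0x5E=94, contrib = 94<<7 = 12032; acc -> 12083, shift -> 14

Answer: acc=51 shift=7
acc=12083 shift=14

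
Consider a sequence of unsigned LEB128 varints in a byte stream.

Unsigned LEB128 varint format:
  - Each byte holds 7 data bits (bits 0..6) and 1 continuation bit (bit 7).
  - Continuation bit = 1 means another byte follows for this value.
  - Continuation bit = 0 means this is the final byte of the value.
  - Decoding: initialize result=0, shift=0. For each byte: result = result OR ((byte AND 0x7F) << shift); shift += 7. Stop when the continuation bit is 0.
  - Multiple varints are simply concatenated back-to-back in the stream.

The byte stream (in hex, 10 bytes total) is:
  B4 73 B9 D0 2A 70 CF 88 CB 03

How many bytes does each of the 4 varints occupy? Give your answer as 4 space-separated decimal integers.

Answer: 2 3 1 4

Derivation:
  byte[0]=0xB4 cont=1 payload=0x34=52: acc |= 52<<0 -> acc=52 shift=7
  byte[1]=0x73 cont=0 payload=0x73=115: acc |= 115<<7 -> acc=14772 shift=14 [end]
Varint 1: bytes[0:2] = B4 73 -> value 14772 (2 byte(s))
  byte[2]=0xB9 cont=1 payload=0x39=57: acc |= 57<<0 -> acc=57 shift=7
  byte[3]=0xD0 cont=1 payload=0x50=80: acc |= 80<<7 -> acc=10297 shift=14
  byte[4]=0x2A cont=0 payload=0x2A=42: acc |= 42<<14 -> acc=698425 shift=21 [end]
Varint 2: bytes[2:5] = B9 D0 2A -> value 698425 (3 byte(s))
  byte[5]=0x70 cont=0 payload=0x70=112: acc |= 112<<0 -> acc=112 shift=7 [end]
Varint 3: bytes[5:6] = 70 -> value 112 (1 byte(s))
  byte[6]=0xCF cont=1 payload=0x4F=79: acc |= 79<<0 -> acc=79 shift=7
  byte[7]=0x88 cont=1 payload=0x08=8: acc |= 8<<7 -> acc=1103 shift=14
  byte[8]=0xCB cont=1 payload=0x4B=75: acc |= 75<<14 -> acc=1229903 shift=21
  byte[9]=0x03 cont=0 payload=0x03=3: acc |= 3<<21 -> acc=7521359 shift=28 [end]
Varint 4: bytes[6:10] = CF 88 CB 03 -> value 7521359 (4 byte(s))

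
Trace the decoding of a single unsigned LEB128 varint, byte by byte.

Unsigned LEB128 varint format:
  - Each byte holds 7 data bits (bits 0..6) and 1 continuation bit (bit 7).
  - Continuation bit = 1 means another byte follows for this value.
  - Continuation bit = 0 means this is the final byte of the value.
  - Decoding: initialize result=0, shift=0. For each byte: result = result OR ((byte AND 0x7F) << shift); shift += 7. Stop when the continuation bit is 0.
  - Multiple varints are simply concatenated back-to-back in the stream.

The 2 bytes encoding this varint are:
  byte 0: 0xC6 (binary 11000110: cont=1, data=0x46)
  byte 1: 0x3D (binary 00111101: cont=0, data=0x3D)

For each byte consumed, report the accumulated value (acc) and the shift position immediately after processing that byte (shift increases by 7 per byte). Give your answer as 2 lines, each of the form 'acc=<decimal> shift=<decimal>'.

Answer: acc=70 shift=7
acc=7878 shift=14

Derivation:
byte 0=0xC6: payload=0x46=70, contrib = 70<<0 = 70; acc -> 70, shift -> 7
byte 1=0x3D: payload=0x3D=61, contrib = 61<<7 = 7808; acc -> 7878, shift -> 14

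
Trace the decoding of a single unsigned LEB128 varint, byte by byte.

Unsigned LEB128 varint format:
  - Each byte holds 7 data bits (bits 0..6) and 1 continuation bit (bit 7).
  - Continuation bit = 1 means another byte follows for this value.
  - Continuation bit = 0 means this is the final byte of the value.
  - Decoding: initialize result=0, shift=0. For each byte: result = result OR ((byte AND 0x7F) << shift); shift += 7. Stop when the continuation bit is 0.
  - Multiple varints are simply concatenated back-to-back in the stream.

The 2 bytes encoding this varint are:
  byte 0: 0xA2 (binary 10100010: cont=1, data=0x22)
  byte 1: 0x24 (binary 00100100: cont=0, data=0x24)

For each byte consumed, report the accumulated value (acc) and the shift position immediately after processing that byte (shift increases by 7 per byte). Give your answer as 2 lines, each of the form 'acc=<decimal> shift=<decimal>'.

Answer: acc=34 shift=7
acc=4642 shift=14

Derivation:
byte 0=0xA2: payload=0x22=34, contrib = 34<<0 = 34; acc -> 34, shift -> 7
byte 1=0x24: payload=0x24=36, contrib = 36<<7 = 4608; acc -> 4642, shift -> 14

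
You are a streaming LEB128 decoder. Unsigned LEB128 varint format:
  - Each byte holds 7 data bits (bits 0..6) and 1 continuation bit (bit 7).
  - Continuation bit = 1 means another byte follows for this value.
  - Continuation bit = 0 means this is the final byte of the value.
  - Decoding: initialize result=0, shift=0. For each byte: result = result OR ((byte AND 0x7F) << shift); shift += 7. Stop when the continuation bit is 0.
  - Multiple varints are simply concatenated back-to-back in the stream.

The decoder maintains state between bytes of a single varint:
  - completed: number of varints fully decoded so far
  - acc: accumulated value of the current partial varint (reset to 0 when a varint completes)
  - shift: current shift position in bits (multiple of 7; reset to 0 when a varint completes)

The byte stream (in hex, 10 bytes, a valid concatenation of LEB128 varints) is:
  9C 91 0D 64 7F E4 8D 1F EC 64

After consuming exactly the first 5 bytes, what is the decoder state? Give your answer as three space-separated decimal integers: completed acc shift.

Answer: 3 0 0

Derivation:
byte[0]=0x9C cont=1 payload=0x1C: acc |= 28<<0 -> completed=0 acc=28 shift=7
byte[1]=0x91 cont=1 payload=0x11: acc |= 17<<7 -> completed=0 acc=2204 shift=14
byte[2]=0x0D cont=0 payload=0x0D: varint #1 complete (value=215196); reset -> completed=1 acc=0 shift=0
byte[3]=0x64 cont=0 payload=0x64: varint #2 complete (value=100); reset -> completed=2 acc=0 shift=0
byte[4]=0x7F cont=0 payload=0x7F: varint #3 complete (value=127); reset -> completed=3 acc=0 shift=0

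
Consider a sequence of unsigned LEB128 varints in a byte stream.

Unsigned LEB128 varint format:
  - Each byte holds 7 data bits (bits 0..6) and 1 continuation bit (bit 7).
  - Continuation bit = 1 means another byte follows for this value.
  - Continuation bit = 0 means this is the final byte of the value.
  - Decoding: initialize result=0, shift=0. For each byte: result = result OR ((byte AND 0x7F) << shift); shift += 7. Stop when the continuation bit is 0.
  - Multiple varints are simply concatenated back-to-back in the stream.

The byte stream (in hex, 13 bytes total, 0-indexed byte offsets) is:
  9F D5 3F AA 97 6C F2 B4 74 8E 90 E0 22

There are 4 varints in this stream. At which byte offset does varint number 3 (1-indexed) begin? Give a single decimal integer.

  byte[0]=0x9F cont=1 payload=0x1F=31: acc |= 31<<0 -> acc=31 shift=7
  byte[1]=0xD5 cont=1 payload=0x55=85: acc |= 85<<7 -> acc=10911 shift=14
  byte[2]=0x3F cont=0 payload=0x3F=63: acc |= 63<<14 -> acc=1043103 shift=21 [end]
Varint 1: bytes[0:3] = 9F D5 3F -> value 1043103 (3 byte(s))
  byte[3]=0xAA cont=1 payload=0x2A=42: acc |= 42<<0 -> acc=42 shift=7
  byte[4]=0x97 cont=1 payload=0x17=23: acc |= 23<<7 -> acc=2986 shift=14
  byte[5]=0x6C cont=0 payload=0x6C=108: acc |= 108<<14 -> acc=1772458 shift=21 [end]
Varint 2: bytes[3:6] = AA 97 6C -> value 1772458 (3 byte(s))
  byte[6]=0xF2 cont=1 payload=0x72=114: acc |= 114<<0 -> acc=114 shift=7
  byte[7]=0xB4 cont=1 payload=0x34=52: acc |= 52<<7 -> acc=6770 shift=14
  byte[8]=0x74 cont=0 payload=0x74=116: acc |= 116<<14 -> acc=1907314 shift=21 [end]
Varint 3: bytes[6:9] = F2 B4 74 -> value 1907314 (3 byte(s))
  byte[9]=0x8E cont=1 payload=0x0E=14: acc |= 14<<0 -> acc=14 shift=7
  byte[10]=0x90 cont=1 payload=0x10=16: acc |= 16<<7 -> acc=2062 shift=14
  byte[11]=0xE0 cont=1 payload=0x60=96: acc |= 96<<14 -> acc=1574926 shift=21
  byte[12]=0x22 cont=0 payload=0x22=34: acc |= 34<<21 -> acc=72878094 shift=28 [end]
Varint 4: bytes[9:13] = 8E 90 E0 22 -> value 72878094 (4 byte(s))

Answer: 6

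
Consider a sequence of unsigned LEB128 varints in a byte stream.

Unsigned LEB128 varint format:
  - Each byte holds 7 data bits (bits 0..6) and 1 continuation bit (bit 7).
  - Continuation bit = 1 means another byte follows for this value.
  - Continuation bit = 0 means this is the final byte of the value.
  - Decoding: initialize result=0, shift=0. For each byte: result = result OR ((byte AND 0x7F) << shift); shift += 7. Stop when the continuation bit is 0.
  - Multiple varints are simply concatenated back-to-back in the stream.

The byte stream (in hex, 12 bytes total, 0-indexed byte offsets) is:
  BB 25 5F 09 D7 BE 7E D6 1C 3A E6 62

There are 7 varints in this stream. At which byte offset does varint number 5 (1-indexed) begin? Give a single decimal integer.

  byte[0]=0xBB cont=1 payload=0x3B=59: acc |= 59<<0 -> acc=59 shift=7
  byte[1]=0x25 cont=0 payload=0x25=37: acc |= 37<<7 -> acc=4795 shift=14 [end]
Varint 1: bytes[0:2] = BB 25 -> value 4795 (2 byte(s))
  byte[2]=0x5F cont=0 payload=0x5F=95: acc |= 95<<0 -> acc=95 shift=7 [end]
Varint 2: bytes[2:3] = 5F -> value 95 (1 byte(s))
  byte[3]=0x09 cont=0 payload=0x09=9: acc |= 9<<0 -> acc=9 shift=7 [end]
Varint 3: bytes[3:4] = 09 -> value 9 (1 byte(s))
  byte[4]=0xD7 cont=1 payload=0x57=87: acc |= 87<<0 -> acc=87 shift=7
  byte[5]=0xBE cont=1 payload=0x3E=62: acc |= 62<<7 -> acc=8023 shift=14
  byte[6]=0x7E cont=0 payload=0x7E=126: acc |= 126<<14 -> acc=2072407 shift=21 [end]
Varint 4: bytes[4:7] = D7 BE 7E -> value 2072407 (3 byte(s))
  byte[7]=0xD6 cont=1 payload=0x56=86: acc |= 86<<0 -> acc=86 shift=7
  byte[8]=0x1C cont=0 payload=0x1C=28: acc |= 28<<7 -> acc=3670 shift=14 [end]
Varint 5: bytes[7:9] = D6 1C -> value 3670 (2 byte(s))
  byte[9]=0x3A cont=0 payload=0x3A=58: acc |= 58<<0 -> acc=58 shift=7 [end]
Varint 6: bytes[9:10] = 3A -> value 58 (1 byte(s))
  byte[10]=0xE6 cont=1 payload=0x66=102: acc |= 102<<0 -> acc=102 shift=7
  byte[11]=0x62 cont=0 payload=0x62=98: acc |= 98<<7 -> acc=12646 shift=14 [end]
Varint 7: bytes[10:12] = E6 62 -> value 12646 (2 byte(s))

Answer: 7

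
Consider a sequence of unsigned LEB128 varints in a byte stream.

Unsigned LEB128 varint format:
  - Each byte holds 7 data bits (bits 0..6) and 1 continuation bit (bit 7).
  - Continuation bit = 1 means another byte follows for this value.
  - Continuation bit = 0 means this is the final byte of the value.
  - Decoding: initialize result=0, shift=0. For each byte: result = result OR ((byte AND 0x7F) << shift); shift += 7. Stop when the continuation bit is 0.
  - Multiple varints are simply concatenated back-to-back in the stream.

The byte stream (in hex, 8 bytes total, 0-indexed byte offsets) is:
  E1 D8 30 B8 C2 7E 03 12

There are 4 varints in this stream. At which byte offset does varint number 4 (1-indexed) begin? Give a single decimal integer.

Answer: 7

Derivation:
  byte[0]=0xE1 cont=1 payload=0x61=97: acc |= 97<<0 -> acc=97 shift=7
  byte[1]=0xD8 cont=1 payload=0x58=88: acc |= 88<<7 -> acc=11361 shift=14
  byte[2]=0x30 cont=0 payload=0x30=48: acc |= 48<<14 -> acc=797793 shift=21 [end]
Varint 1: bytes[0:3] = E1 D8 30 -> value 797793 (3 byte(s))
  byte[3]=0xB8 cont=1 payload=0x38=56: acc |= 56<<0 -> acc=56 shift=7
  byte[4]=0xC2 cont=1 payload=0x42=66: acc |= 66<<7 -> acc=8504 shift=14
  byte[5]=0x7E cont=0 payload=0x7E=126: acc |= 126<<14 -> acc=2072888 shift=21 [end]
Varint 2: bytes[3:6] = B8 C2 7E -> value 2072888 (3 byte(s))
  byte[6]=0x03 cont=0 payload=0x03=3: acc |= 3<<0 -> acc=3 shift=7 [end]
Varint 3: bytes[6:7] = 03 -> value 3 (1 byte(s))
  byte[7]=0x12 cont=0 payload=0x12=18: acc |= 18<<0 -> acc=18 shift=7 [end]
Varint 4: bytes[7:8] = 12 -> value 18 (1 byte(s))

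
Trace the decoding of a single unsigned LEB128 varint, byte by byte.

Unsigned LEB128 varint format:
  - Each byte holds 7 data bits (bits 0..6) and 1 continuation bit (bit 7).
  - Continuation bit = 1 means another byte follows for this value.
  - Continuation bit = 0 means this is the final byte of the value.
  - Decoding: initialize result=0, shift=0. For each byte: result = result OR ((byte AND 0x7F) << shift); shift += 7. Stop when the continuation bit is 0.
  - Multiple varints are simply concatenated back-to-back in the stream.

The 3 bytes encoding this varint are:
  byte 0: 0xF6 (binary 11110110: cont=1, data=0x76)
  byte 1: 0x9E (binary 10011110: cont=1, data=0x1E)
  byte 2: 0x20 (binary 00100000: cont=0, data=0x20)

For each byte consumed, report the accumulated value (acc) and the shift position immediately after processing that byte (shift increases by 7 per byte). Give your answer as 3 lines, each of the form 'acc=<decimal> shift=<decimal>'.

Answer: acc=118 shift=7
acc=3958 shift=14
acc=528246 shift=21

Derivation:
byte 0=0xF6: payload=0x76=118, contrib = 118<<0 = 118; acc -> 118, shift -> 7
byte 1=0x9E: payload=0x1E=30, contrib = 30<<7 = 3840; acc -> 3958, shift -> 14
byte 2=0x20: payload=0x20=32, contrib = 32<<14 = 524288; acc -> 528246, shift -> 21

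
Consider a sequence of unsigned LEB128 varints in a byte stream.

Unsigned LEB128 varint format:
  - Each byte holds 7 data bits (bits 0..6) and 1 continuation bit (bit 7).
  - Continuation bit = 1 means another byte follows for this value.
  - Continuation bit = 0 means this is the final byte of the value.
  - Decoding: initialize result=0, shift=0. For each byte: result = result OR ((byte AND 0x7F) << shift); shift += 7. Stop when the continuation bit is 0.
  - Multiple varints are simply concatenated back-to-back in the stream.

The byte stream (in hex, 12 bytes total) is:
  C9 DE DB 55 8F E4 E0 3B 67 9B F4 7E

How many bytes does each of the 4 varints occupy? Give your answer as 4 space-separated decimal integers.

Answer: 4 4 1 3

Derivation:
  byte[0]=0xC9 cont=1 payload=0x49=73: acc |= 73<<0 -> acc=73 shift=7
  byte[1]=0xDE cont=1 payload=0x5E=94: acc |= 94<<7 -> acc=12105 shift=14
  byte[2]=0xDB cont=1 payload=0x5B=91: acc |= 91<<14 -> acc=1503049 shift=21
  byte[3]=0x55 cont=0 payload=0x55=85: acc |= 85<<21 -> acc=179760969 shift=28 [end]
Varint 1: bytes[0:4] = C9 DE DB 55 -> value 179760969 (4 byte(s))
  byte[4]=0x8F cont=1 payload=0x0F=15: acc |= 15<<0 -> acc=15 shift=7
  byte[5]=0xE4 cont=1 payload=0x64=100: acc |= 100<<7 -> acc=12815 shift=14
  byte[6]=0xE0 cont=1 payload=0x60=96: acc |= 96<<14 -> acc=1585679 shift=21
  byte[7]=0x3B cont=0 payload=0x3B=59: acc |= 59<<21 -> acc=125317647 shift=28 [end]
Varint 2: bytes[4:8] = 8F E4 E0 3B -> value 125317647 (4 byte(s))
  byte[8]=0x67 cont=0 payload=0x67=103: acc |= 103<<0 -> acc=103 shift=7 [end]
Varint 3: bytes[8:9] = 67 -> value 103 (1 byte(s))
  byte[9]=0x9B cont=1 payload=0x1B=27: acc |= 27<<0 -> acc=27 shift=7
  byte[10]=0xF4 cont=1 payload=0x74=116: acc |= 116<<7 -> acc=14875 shift=14
  byte[11]=0x7E cont=0 payload=0x7E=126: acc |= 126<<14 -> acc=2079259 shift=21 [end]
Varint 4: bytes[9:12] = 9B F4 7E -> value 2079259 (3 byte(s))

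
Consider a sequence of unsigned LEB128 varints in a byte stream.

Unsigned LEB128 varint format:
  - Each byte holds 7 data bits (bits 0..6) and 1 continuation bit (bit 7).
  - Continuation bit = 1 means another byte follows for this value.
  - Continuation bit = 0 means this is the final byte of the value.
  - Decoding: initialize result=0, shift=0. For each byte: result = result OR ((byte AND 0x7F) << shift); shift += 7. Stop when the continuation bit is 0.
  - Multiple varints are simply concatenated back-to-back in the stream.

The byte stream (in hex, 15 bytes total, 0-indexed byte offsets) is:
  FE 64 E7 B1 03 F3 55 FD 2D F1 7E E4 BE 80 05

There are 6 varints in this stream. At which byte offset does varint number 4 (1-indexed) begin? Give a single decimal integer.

Answer: 7

Derivation:
  byte[0]=0xFE cont=1 payload=0x7E=126: acc |= 126<<0 -> acc=126 shift=7
  byte[1]=0x64 cont=0 payload=0x64=100: acc |= 100<<7 -> acc=12926 shift=14 [end]
Varint 1: bytes[0:2] = FE 64 -> value 12926 (2 byte(s))
  byte[2]=0xE7 cont=1 payload=0x67=103: acc |= 103<<0 -> acc=103 shift=7
  byte[3]=0xB1 cont=1 payload=0x31=49: acc |= 49<<7 -> acc=6375 shift=14
  byte[4]=0x03 cont=0 payload=0x03=3: acc |= 3<<14 -> acc=55527 shift=21 [end]
Varint 2: bytes[2:5] = E7 B1 03 -> value 55527 (3 byte(s))
  byte[5]=0xF3 cont=1 payload=0x73=115: acc |= 115<<0 -> acc=115 shift=7
  byte[6]=0x55 cont=0 payload=0x55=85: acc |= 85<<7 -> acc=10995 shift=14 [end]
Varint 3: bytes[5:7] = F3 55 -> value 10995 (2 byte(s))
  byte[7]=0xFD cont=1 payload=0x7D=125: acc |= 125<<0 -> acc=125 shift=7
  byte[8]=0x2D cont=0 payload=0x2D=45: acc |= 45<<7 -> acc=5885 shift=14 [end]
Varint 4: bytes[7:9] = FD 2D -> value 5885 (2 byte(s))
  byte[9]=0xF1 cont=1 payload=0x71=113: acc |= 113<<0 -> acc=113 shift=7
  byte[10]=0x7E cont=0 payload=0x7E=126: acc |= 126<<7 -> acc=16241 shift=14 [end]
Varint 5: bytes[9:11] = F1 7E -> value 16241 (2 byte(s))
  byte[11]=0xE4 cont=1 payload=0x64=100: acc |= 100<<0 -> acc=100 shift=7
  byte[12]=0xBE cont=1 payload=0x3E=62: acc |= 62<<7 -> acc=8036 shift=14
  byte[13]=0x80 cont=1 payload=0x00=0: acc |= 0<<14 -> acc=8036 shift=21
  byte[14]=0x05 cont=0 payload=0x05=5: acc |= 5<<21 -> acc=10493796 shift=28 [end]
Varint 6: bytes[11:15] = E4 BE 80 05 -> value 10493796 (4 byte(s))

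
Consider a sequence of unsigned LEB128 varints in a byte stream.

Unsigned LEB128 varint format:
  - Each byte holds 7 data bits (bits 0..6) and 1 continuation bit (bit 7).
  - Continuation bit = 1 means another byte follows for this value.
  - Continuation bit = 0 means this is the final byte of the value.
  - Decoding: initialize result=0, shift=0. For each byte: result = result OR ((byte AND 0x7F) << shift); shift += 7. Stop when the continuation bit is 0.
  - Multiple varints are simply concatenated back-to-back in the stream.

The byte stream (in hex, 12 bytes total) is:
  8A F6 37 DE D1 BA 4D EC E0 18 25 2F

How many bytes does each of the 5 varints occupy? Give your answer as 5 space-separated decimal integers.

  byte[0]=0x8A cont=1 payload=0x0A=10: acc |= 10<<0 -> acc=10 shift=7
  byte[1]=0xF6 cont=1 payload=0x76=118: acc |= 118<<7 -> acc=15114 shift=14
  byte[2]=0x37 cont=0 payload=0x37=55: acc |= 55<<14 -> acc=916234 shift=21 [end]
Varint 1: bytes[0:3] = 8A F6 37 -> value 916234 (3 byte(s))
  byte[3]=0xDE cont=1 payload=0x5E=94: acc |= 94<<0 -> acc=94 shift=7
  byte[4]=0xD1 cont=1 payload=0x51=81: acc |= 81<<7 -> acc=10462 shift=14
  byte[5]=0xBA cont=1 payload=0x3A=58: acc |= 58<<14 -> acc=960734 shift=21
  byte[6]=0x4D cont=0 payload=0x4D=77: acc |= 77<<21 -> acc=162441438 shift=28 [end]
Varint 2: bytes[3:7] = DE D1 BA 4D -> value 162441438 (4 byte(s))
  byte[7]=0xEC cont=1 payload=0x6C=108: acc |= 108<<0 -> acc=108 shift=7
  byte[8]=0xE0 cont=1 payload=0x60=96: acc |= 96<<7 -> acc=12396 shift=14
  byte[9]=0x18 cont=0 payload=0x18=24: acc |= 24<<14 -> acc=405612 shift=21 [end]
Varint 3: bytes[7:10] = EC E0 18 -> value 405612 (3 byte(s))
  byte[10]=0x25 cont=0 payload=0x25=37: acc |= 37<<0 -> acc=37 shift=7 [end]
Varint 4: bytes[10:11] = 25 -> value 37 (1 byte(s))
  byte[11]=0x2F cont=0 payload=0x2F=47: acc |= 47<<0 -> acc=47 shift=7 [end]
Varint 5: bytes[11:12] = 2F -> value 47 (1 byte(s))

Answer: 3 4 3 1 1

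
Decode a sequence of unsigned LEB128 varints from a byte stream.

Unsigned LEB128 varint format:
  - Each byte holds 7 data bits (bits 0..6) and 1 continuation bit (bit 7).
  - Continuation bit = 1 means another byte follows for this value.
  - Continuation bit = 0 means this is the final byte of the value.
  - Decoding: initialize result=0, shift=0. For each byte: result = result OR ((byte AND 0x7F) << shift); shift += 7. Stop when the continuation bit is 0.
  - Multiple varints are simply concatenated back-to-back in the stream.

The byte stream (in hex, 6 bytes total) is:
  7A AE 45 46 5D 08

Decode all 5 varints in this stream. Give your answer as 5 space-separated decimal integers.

Answer: 122 8878 70 93 8

Derivation:
  byte[0]=0x7A cont=0 payload=0x7A=122: acc |= 122<<0 -> acc=122 shift=7 [end]
Varint 1: bytes[0:1] = 7A -> value 122 (1 byte(s))
  byte[1]=0xAE cont=1 payload=0x2E=46: acc |= 46<<0 -> acc=46 shift=7
  byte[2]=0x45 cont=0 payload=0x45=69: acc |= 69<<7 -> acc=8878 shift=14 [end]
Varint 2: bytes[1:3] = AE 45 -> value 8878 (2 byte(s))
  byte[3]=0x46 cont=0 payload=0x46=70: acc |= 70<<0 -> acc=70 shift=7 [end]
Varint 3: bytes[3:4] = 46 -> value 70 (1 byte(s))
  byte[4]=0x5D cont=0 payload=0x5D=93: acc |= 93<<0 -> acc=93 shift=7 [end]
Varint 4: bytes[4:5] = 5D -> value 93 (1 byte(s))
  byte[5]=0x08 cont=0 payload=0x08=8: acc |= 8<<0 -> acc=8 shift=7 [end]
Varint 5: bytes[5:6] = 08 -> value 8 (1 byte(s))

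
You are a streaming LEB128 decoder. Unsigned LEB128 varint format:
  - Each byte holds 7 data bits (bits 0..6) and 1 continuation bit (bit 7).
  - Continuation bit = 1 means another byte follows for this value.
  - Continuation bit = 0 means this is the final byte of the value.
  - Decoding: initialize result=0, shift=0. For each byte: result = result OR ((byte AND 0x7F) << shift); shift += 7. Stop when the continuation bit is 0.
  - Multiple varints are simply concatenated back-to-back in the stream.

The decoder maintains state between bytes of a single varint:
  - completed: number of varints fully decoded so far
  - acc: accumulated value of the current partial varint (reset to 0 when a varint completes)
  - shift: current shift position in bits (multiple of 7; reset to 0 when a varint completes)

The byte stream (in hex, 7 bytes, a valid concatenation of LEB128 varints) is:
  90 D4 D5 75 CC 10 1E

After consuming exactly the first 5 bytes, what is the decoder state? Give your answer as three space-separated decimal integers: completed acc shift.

byte[0]=0x90 cont=1 payload=0x10: acc |= 16<<0 -> completed=0 acc=16 shift=7
byte[1]=0xD4 cont=1 payload=0x54: acc |= 84<<7 -> completed=0 acc=10768 shift=14
byte[2]=0xD5 cont=1 payload=0x55: acc |= 85<<14 -> completed=0 acc=1403408 shift=21
byte[3]=0x75 cont=0 payload=0x75: varint #1 complete (value=246770192); reset -> completed=1 acc=0 shift=0
byte[4]=0xCC cont=1 payload=0x4C: acc |= 76<<0 -> completed=1 acc=76 shift=7

Answer: 1 76 7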